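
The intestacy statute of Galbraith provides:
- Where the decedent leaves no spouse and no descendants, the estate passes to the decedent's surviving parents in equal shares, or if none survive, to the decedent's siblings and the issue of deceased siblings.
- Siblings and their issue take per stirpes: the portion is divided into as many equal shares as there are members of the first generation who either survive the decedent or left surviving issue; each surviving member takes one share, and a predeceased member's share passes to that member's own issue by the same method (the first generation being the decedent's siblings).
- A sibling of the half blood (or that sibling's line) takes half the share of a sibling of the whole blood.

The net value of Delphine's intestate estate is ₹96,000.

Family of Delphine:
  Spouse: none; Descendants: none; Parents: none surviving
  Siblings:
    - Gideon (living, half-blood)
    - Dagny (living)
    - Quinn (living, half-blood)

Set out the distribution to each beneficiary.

The entire ₹96,000 passes to the siblings and their issue.
Counting each half-blood sibling's line as half a unit, there are 2 units in ₹96,000, so one unit is ₹48,000. Whole-blood lines (Dagny) take ₹48,000 each; half-blood lines (Gideon and Quinn) take ₹24,000 each.

Gideon: ₹24,000; Dagny: ₹48,000; Quinn: ₹24,000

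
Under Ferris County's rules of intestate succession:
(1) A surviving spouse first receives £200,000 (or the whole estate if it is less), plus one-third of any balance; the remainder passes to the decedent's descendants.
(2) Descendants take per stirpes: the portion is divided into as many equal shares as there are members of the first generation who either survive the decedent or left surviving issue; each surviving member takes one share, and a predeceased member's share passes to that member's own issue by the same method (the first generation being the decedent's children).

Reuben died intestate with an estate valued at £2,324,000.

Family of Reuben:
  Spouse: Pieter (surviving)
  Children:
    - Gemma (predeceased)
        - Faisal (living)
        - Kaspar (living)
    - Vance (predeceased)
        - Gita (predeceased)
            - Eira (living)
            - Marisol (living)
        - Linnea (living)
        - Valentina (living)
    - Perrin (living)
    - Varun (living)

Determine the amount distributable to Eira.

Eira receives £59,000.

Pieter first takes £200,000, leaving a balance of £2,124,000. Pieter then takes one-third of the balance (£708,000), for a total of £908,000. The remaining £1,416,000 passes to the descendants.
The descendants' portion (£1,416,000) is divided into 4 shares of £354,000: Perrin and Varun each take £354,000; Gemma's £354,000 share passes to Gemma's issue; Vance's £354,000 share passes to Vance's issue.
Gemma's share (£354,000) is divided into 2 shares of £177,000: Faisal and Kaspar each take £177,000.
Vance's share (£354,000) is divided into 3 shares of £118,000: Linnea and Valentina each take £118,000; Gita's £118,000 share passes to Gita's issue.
Gita's share (£118,000) is divided into 2 shares of £59,000: Eira and Marisol each take £59,000.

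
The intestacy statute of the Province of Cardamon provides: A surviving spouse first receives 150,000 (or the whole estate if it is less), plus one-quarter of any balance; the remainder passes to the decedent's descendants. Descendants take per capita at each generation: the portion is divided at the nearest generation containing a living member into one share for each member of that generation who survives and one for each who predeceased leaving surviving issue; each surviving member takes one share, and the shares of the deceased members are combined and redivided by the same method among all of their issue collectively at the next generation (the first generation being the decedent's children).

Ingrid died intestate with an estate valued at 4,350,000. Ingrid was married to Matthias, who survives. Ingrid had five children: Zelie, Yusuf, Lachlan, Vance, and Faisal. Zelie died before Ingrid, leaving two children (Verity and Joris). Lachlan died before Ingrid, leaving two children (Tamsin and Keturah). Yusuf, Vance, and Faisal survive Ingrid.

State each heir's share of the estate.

Matthias: 1,200,000; Verity: 315,000; Joris: 315,000; Yusuf: 630,000; Tamsin: 315,000; Keturah: 315,000; Vance: 630,000; Faisal: 630,000

Matthias first takes 150,000, leaving a balance of 4,200,000. Matthias then takes one-quarter of the balance (1,050,000), for a total of 1,200,000. The remaining 3,150,000 passes to the descendants.
The descendants' portion (3,150,000) is divided at the children's generation into 5 shares of 630,000. Yusuf, Vance, and Faisal each take 630,000. The 2 shares of the deceased (Zelie and Lachlan) are combined into a pool of 1,260,000.
That pool (1,260,000) is divided at the grandchildren's generation equally among Verity, Joris, Tamsin, and Keturah: 315,000 each.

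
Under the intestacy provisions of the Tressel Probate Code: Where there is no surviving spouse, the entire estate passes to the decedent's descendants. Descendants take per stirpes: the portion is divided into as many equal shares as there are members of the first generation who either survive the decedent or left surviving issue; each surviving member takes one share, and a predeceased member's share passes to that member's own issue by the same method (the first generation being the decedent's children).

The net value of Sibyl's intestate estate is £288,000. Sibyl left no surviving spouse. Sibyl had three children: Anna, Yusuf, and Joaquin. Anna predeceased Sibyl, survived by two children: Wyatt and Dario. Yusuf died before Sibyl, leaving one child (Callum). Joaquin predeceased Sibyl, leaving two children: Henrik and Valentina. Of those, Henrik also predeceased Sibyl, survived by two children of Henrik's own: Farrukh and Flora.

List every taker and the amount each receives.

The entire £288,000 passes to the descendants.
That amount (£288,000) is divided into 3 shares of £96,000: Anna's £96,000 share passes to Anna's issue; Yusuf's £96,000 share passes to Yusuf's issue; Joaquin's £96,000 share passes to Joaquin's issue.
Anna's share (£96,000) is divided into 2 shares of £48,000: Wyatt and Dario each take £48,000.
Yusuf's share (£96,000) passes entirely to Callum.
Joaquin's share (£96,000) is divided into 2 shares of £48,000: Valentina takes £48,000; Henrik's £48,000 share passes to Henrik's issue.
Henrik's share (£48,000) is divided into 2 shares of £24,000: Farrukh and Flora each take £24,000.

Wyatt: £48,000; Dario: £48,000; Callum: £96,000; Farrukh: £24,000; Flora: £24,000; Valentina: £48,000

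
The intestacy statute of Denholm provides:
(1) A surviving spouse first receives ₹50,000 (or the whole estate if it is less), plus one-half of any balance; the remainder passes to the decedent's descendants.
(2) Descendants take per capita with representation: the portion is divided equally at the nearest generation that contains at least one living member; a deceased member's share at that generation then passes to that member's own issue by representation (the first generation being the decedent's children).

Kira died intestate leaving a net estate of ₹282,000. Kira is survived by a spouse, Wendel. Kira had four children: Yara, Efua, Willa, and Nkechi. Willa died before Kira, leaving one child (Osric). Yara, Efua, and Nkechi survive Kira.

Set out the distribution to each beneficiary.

Wendel: ₹166,000; Yara: ₹29,000; Efua: ₹29,000; Osric: ₹29,000; Nkechi: ₹29,000

Wendel first takes ₹50,000, leaving a balance of ₹232,000. Wendel then takes one-half of the balance (₹116,000), for a total of ₹166,000. The remaining ₹116,000 passes to the descendants.
The descendants' portion (₹116,000) is divided into 4 shares of ₹29,000: Yara, Efua, and Nkechi each take ₹29,000; Willa's ₹29,000 share passes to Willa's issue.
Willa's share (₹29,000) passes entirely to Osric.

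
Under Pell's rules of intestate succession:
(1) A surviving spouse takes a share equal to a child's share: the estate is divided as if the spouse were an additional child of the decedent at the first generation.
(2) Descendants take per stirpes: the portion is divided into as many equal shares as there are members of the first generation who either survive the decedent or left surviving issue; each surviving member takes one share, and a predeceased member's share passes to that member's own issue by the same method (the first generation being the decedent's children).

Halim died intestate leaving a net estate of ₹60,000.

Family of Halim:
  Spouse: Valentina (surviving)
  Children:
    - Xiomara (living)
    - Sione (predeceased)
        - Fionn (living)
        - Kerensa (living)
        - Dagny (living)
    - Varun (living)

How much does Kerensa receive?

Kerensa receives ₹5,000.

The spouse counts as an additional share at the children's level, so there are 4 primary shares of ₹15,000. Valentina takes one such share (₹15,000).
The children's combined portion (₹45,000) is divided into 3 shares of ₹15,000: Xiomara and Varun each take ₹15,000; Sione's ₹15,000 share passes to Sione's issue.
Sione's share (₹15,000) is divided into 3 shares of ₹5,000: Fionn, Kerensa, and Dagny each take ₹5,000.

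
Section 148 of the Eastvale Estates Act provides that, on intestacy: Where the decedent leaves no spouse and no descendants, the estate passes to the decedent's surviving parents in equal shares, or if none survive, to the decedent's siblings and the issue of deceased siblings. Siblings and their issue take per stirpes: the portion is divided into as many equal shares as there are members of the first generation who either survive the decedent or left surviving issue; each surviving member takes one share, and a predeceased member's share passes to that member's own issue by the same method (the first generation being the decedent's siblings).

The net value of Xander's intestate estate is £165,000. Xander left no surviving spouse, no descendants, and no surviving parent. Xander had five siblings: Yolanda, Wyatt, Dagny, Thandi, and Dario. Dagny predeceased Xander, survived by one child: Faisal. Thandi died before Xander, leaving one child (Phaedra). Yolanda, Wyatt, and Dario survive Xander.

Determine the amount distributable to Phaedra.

Phaedra receives £33,000.

The entire £165,000 passes to the siblings and their issue.
That amount (£165,000) is divided into 5 shares of £33,000: Yolanda, Wyatt, and Dario each take £33,000; Dagny's £33,000 share passes to Dagny's issue; Thandi's £33,000 share passes to Thandi's issue.
Dagny's share (£33,000) passes entirely to Faisal.
Thandi's share (£33,000) passes entirely to Phaedra.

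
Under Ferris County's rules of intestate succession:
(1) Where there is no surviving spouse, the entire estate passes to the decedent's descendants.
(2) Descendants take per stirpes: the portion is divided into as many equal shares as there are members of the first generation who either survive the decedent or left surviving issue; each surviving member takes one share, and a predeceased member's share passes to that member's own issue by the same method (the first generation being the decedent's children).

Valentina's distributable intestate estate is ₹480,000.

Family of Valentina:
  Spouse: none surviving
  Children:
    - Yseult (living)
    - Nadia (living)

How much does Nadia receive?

Nadia receives ₹240,000.

The entire ₹480,000 passes to the descendants.
That amount (₹480,000) is divided into 2 shares of ₹240,000: Yseult and Nadia each take ₹240,000.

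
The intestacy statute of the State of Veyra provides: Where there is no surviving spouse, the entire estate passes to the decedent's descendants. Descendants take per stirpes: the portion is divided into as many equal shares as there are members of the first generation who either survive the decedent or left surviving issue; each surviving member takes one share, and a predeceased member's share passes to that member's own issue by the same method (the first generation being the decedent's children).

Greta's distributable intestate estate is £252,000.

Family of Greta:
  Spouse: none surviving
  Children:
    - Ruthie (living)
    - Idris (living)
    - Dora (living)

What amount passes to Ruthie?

The entire £252,000 passes to the descendants.
That amount (£252,000) is divided into 3 shares of £84,000: Ruthie, Idris, and Dora each take £84,000.

Ruthie receives £84,000.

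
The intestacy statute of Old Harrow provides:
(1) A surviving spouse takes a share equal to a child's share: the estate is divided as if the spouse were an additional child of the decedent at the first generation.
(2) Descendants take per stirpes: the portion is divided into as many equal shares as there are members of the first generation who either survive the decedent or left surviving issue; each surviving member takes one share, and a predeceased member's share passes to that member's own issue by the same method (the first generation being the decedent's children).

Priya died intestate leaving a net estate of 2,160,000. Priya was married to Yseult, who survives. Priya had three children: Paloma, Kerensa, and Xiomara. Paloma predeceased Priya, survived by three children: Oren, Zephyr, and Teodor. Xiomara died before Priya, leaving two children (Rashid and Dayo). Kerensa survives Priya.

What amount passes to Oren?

Oren receives 180,000.

The spouse counts as an additional share at the children's level, so there are 4 primary shares of 540,000. Yseult takes one such share (540,000).
The children's combined portion (1,620,000) is divided into 3 shares of 540,000: Kerensa takes 540,000; Paloma's 540,000 share passes to Paloma's issue; Xiomara's 540,000 share passes to Xiomara's issue.
Paloma's share (540,000) is divided into 3 shares of 180,000: Oren, Zephyr, and Teodor each take 180,000.
Xiomara's share (540,000) is divided into 2 shares of 270,000: Rashid and Dayo each take 270,000.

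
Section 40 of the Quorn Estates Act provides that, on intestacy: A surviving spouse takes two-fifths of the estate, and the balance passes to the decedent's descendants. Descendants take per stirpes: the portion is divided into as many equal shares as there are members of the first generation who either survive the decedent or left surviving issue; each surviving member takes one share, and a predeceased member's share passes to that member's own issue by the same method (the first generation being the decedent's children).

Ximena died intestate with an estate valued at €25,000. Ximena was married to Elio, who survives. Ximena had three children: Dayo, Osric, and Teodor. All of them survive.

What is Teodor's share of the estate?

Elio takes two-fifths of €25,000 = €10,000. The remaining €15,000 passes to the descendants.
The descendants' portion (€15,000) is divided into 3 shares of €5,000: Dayo, Osric, and Teodor each take €5,000.

Teodor receives €5,000.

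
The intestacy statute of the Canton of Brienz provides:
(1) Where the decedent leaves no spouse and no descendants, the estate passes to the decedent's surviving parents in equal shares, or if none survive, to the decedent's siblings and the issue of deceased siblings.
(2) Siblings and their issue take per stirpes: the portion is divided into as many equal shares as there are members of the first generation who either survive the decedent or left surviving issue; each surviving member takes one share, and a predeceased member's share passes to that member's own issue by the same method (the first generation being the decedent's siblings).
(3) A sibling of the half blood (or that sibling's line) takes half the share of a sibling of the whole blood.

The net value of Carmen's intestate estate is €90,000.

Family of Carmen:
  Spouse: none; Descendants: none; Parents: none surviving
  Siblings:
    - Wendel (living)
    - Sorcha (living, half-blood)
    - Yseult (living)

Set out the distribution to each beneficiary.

The entire €90,000 passes to the siblings and their issue.
Counting each half-blood sibling's line as half a unit, there are 5/2 units in €90,000, so one unit is €36,000. Whole-blood lines (Wendel and Yseult) take €36,000 each; half-blood lines (Sorcha) take €18,000 each.

Wendel: €36,000; Sorcha: €18,000; Yseult: €36,000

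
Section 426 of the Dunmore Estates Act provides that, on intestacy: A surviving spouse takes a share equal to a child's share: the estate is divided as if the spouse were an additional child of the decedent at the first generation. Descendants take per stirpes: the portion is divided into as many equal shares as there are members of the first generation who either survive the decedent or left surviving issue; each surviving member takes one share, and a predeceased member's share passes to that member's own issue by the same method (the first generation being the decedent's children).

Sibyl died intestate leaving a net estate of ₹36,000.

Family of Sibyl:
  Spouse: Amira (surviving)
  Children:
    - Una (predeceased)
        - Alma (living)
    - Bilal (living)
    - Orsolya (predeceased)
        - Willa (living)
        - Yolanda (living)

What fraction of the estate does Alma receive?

The spouse counts as an additional share at the children's level, so there are 4 primary shares of ₹9,000. Amira takes one such share (₹9,000).
The children's combined portion (₹27,000) is divided into 3 shares of ₹9,000: Bilal takes ₹9,000; Una's ₹9,000 share passes to Una's issue; Orsolya's ₹9,000 share passes to Orsolya's issue.
Una's share (₹9,000) passes entirely to Alma.
Orsolya's share (₹9,000) is divided into 2 shares of ₹4,500: Willa and Yolanda each take ₹4,500.

Alma receives 1/4 of the estate.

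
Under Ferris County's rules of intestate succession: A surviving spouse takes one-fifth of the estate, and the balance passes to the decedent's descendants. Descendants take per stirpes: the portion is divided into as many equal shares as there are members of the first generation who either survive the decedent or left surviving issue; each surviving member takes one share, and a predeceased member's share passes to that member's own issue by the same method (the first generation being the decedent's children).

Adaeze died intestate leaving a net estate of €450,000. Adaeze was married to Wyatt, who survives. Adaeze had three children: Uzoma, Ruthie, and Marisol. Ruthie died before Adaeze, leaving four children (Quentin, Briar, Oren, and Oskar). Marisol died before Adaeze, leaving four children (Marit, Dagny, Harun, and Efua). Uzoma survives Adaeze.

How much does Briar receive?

Wyatt takes one-fifth of €450,000 = €90,000. The remaining €360,000 passes to the descendants.
The descendants' portion (€360,000) is divided into 3 shares of €120,000: Uzoma takes €120,000; Ruthie's €120,000 share passes to Ruthie's issue; Marisol's €120,000 share passes to Marisol's issue.
Ruthie's share (€120,000) is divided into 4 shares of €30,000: Quentin, Briar, Oren, and Oskar each take €30,000.
Marisol's share (€120,000) is divided into 4 shares of €30,000: Marit, Dagny, Harun, and Efua each take €30,000.

Briar receives €30,000.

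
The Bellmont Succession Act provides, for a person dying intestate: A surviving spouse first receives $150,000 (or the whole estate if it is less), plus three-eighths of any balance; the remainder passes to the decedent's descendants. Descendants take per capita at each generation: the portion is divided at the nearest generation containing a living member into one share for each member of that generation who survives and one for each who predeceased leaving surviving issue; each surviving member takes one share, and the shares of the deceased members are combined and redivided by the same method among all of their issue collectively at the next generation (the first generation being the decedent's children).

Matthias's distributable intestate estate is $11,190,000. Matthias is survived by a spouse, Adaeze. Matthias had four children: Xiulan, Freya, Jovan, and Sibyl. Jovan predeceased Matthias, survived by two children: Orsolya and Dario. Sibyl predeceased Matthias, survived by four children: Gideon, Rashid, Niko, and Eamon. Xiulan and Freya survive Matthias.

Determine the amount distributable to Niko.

Adaeze first takes $150,000, leaving a balance of $11,040,000. Adaeze then takes three-eighths of the balance ($4,140,000), for a total of $4,290,000. The remaining $6,900,000 passes to the descendants.
The descendants' portion ($6,900,000) is divided at the children's generation into 4 shares of $1,725,000. Xiulan and Freya each take $1,725,000. The 2 shares of the deceased (Jovan and Sibyl) are combined into a pool of $3,450,000.
That pool ($3,450,000) is divided at the grandchildren's generation equally among Orsolya, Dario, Gideon, Rashid, Niko, and Eamon: $575,000 each.

Niko receives $575,000.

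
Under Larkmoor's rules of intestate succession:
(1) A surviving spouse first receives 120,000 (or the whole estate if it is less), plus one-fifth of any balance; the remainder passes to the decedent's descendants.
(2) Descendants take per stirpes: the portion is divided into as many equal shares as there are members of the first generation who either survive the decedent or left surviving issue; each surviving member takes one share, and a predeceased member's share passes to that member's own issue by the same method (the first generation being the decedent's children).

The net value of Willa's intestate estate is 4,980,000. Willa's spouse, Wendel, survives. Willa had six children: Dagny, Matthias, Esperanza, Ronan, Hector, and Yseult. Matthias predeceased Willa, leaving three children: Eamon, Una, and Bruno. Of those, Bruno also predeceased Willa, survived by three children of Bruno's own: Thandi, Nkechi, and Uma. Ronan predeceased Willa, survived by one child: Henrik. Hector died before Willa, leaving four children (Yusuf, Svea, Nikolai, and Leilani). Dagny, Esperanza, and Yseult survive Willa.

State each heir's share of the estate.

Wendel: 1,092,000; Dagny: 648,000; Eamon: 216,000; Una: 216,000; Thandi: 72,000; Nkechi: 72,000; Uma: 72,000; Esperanza: 648,000; Henrik: 648,000; Yusuf: 162,000; Svea: 162,000; Nikolai: 162,000; Leilani: 162,000; Yseult: 648,000

Wendel first takes 120,000, leaving a balance of 4,860,000. Wendel then takes one-fifth of the balance (972,000), for a total of 1,092,000. The remaining 3,888,000 passes to the descendants.
The descendants' portion (3,888,000) is divided into 6 shares of 648,000: Dagny, Esperanza, and Yseult each take 648,000; Matthias's 648,000 share passes to Matthias's issue; Ronan's 648,000 share passes to Ronan's issue; Hector's 648,000 share passes to Hector's issue.
Matthias's share (648,000) is divided into 3 shares of 216,000: Eamon and Una each take 216,000; Bruno's 216,000 share passes to Bruno's issue.
Bruno's share (216,000) is divided into 3 shares of 72,000: Thandi, Nkechi, and Uma each take 72,000.
Ronan's share (648,000) passes entirely to Henrik.
Hector's share (648,000) is divided into 4 shares of 162,000: Yusuf, Svea, Nikolai, and Leilani each take 162,000.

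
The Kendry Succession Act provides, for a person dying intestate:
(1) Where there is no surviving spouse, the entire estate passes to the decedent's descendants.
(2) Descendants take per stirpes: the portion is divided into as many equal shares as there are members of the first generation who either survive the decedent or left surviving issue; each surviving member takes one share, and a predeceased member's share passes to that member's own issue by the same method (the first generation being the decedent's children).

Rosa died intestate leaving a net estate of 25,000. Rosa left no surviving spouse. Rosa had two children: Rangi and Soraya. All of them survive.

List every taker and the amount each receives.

The entire 25,000 passes to the descendants.
That amount (25,000) is divided into 2 shares of 12,500: Rangi and Soraya each take 12,500.

Rangi: 12,500; Soraya: 12,500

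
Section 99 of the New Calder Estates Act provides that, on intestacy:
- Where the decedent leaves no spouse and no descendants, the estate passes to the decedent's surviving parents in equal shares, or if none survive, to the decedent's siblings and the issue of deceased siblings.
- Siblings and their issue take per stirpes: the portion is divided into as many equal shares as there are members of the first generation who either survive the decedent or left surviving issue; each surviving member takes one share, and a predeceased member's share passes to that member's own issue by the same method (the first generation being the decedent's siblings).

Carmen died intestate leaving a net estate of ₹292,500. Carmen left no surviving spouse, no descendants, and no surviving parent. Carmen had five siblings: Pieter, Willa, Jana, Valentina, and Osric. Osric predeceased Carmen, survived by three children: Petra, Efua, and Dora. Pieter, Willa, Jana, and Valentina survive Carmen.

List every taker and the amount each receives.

The entire ₹292,500 passes to the siblings and their issue.
That amount (₹292,500) is divided into 5 shares of ₹58,500: Pieter, Willa, Jana, and Valentina each take ₹58,500; Osric's ₹58,500 share passes to Osric's issue.
Osric's share (₹58,500) is divided into 3 shares of ₹19,500: Petra, Efua, and Dora each take ₹19,500.

Pieter: ₹58,500; Willa: ₹58,500; Jana: ₹58,500; Valentina: ₹58,500; Petra: ₹19,500; Efua: ₹19,500; Dora: ₹19,500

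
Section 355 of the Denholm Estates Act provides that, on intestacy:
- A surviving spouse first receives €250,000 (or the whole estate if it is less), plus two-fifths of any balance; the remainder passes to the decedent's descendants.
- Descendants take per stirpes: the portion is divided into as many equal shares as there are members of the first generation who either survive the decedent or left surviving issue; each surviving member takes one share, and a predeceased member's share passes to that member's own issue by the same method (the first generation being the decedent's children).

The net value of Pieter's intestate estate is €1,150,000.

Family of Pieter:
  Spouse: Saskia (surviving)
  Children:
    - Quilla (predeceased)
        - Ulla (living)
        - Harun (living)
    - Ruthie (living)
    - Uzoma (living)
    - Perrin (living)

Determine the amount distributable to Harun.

Harun receives €67,500.

Saskia first takes €250,000, leaving a balance of €900,000. Saskia then takes two-fifths of the balance (€360,000), for a total of €610,000. The remaining €540,000 passes to the descendants.
The descendants' portion (€540,000) is divided into 4 shares of €135,000: Ruthie, Uzoma, and Perrin each take €135,000; Quilla's €135,000 share passes to Quilla's issue.
Quilla's share (€135,000) is divided into 2 shares of €67,500: Ulla and Harun each take €67,500.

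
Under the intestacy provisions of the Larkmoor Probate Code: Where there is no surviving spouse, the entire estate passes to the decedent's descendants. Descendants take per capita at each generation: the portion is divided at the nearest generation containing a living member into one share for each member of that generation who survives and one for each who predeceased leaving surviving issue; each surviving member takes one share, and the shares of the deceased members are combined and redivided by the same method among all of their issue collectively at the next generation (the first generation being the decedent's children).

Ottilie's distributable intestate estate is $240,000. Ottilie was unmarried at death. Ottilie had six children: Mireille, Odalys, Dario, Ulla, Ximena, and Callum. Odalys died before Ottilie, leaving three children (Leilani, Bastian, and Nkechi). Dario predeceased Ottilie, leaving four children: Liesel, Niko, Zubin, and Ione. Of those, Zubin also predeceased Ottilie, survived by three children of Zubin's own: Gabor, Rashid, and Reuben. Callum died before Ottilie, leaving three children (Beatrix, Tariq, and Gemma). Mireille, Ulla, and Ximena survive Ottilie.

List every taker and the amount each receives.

The entire $240,000 passes to the descendants.
That amount ($240,000) is divided at the children's generation into 6 shares of $40,000. Mireille, Ulla, and Ximena each take $40,000. The 3 shares of the deceased (Odalys, Dario, and Callum) are combined into a pool of $120,000.
That pool ($120,000) is divided at the grandchildren's generation into 10 shares of $12,000. Leilani, Bastian, Nkechi, Liesel, Niko, Ione, Beatrix, Tariq, and Gemma each take $12,000. The remaining share for the deceased Zubin ($12,000) is carried to the next generation.
That pool ($12,000) is divided at the great-grandchildren's generation equally among Gabor, Rashid, and Reuben: $4,000 each.

Mireille: $40,000; Leilani: $12,000; Bastian: $12,000; Nkechi: $12,000; Liesel: $12,000; Niko: $12,000; Gabor: $4,000; Rashid: $4,000; Reuben: $4,000; Ione: $12,000; Ulla: $40,000; Ximena: $40,000; Beatrix: $12,000; Tariq: $12,000; Gemma: $12,000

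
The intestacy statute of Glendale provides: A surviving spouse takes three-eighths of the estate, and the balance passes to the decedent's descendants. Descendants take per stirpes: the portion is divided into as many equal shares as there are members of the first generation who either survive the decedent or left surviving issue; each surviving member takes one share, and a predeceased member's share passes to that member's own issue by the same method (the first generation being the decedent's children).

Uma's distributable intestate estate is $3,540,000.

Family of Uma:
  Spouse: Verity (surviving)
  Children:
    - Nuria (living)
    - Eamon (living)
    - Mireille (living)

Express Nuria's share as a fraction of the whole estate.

Nuria receives 5/24 of the estate.

Verity takes three-eighths of $3,540,000 = $1,327,500. The remaining $2,212,500 passes to the descendants.
The descendants' portion ($2,212,500) is divided into 3 shares of $737,500: Nuria, Eamon, and Mireille each take $737,500.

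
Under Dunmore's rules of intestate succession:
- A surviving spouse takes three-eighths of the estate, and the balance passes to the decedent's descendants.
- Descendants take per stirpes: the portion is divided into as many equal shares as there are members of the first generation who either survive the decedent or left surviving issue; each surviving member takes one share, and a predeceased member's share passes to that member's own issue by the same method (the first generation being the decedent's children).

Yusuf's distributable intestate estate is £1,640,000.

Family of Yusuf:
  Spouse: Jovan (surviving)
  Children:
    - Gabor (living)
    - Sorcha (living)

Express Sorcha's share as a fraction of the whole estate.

Jovan takes three-eighths of £1,640,000 = £615,000. The remaining £1,025,000 passes to the descendants.
The descendants' portion (£1,025,000) is divided into 2 shares of £512,500: Gabor and Sorcha each take £512,500.

Sorcha receives 5/16 of the estate.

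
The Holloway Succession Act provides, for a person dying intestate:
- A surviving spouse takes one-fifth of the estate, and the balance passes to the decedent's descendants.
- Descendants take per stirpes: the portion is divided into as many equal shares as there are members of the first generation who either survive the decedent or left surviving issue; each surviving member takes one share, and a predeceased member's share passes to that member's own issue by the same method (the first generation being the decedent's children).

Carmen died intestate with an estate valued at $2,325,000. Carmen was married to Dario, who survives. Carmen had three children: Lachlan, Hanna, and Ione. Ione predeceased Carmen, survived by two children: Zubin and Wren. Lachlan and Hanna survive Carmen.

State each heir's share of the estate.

Dario takes one-fifth of $2,325,000 = $465,000. The remaining $1,860,000 passes to the descendants.
The descendants' portion ($1,860,000) is divided into 3 shares of $620,000: Lachlan and Hanna each take $620,000; Ione's $620,000 share passes to Ione's issue.
Ione's share ($620,000) is divided into 2 shares of $310,000: Zubin and Wren each take $310,000.

Dario: $465,000; Lachlan: $620,000; Hanna: $620,000; Zubin: $310,000; Wren: $310,000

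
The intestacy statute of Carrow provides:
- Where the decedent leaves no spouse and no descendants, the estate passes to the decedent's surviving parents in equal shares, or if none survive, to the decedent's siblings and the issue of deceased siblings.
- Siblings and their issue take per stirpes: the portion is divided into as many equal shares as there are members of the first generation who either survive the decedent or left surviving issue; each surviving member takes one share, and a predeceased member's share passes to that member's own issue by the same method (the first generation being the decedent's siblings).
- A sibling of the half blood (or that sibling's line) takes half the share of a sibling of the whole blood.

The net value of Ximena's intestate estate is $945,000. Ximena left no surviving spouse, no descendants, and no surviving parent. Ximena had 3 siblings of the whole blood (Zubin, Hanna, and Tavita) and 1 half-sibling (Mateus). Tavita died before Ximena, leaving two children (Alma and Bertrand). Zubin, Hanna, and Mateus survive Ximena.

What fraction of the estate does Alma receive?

The entire $945,000 passes to the siblings and their issue.
Counting each half-blood sibling's line as half a unit, there are 7/2 units in $945,000, so one unit is $270,000. Whole-blood lines (Zubin, Hanna, and Tavita) take $270,000 each; half-blood lines (Mateus) take $135,000 each.
Tavita's share ($270,000) is divided into 2 shares of $135,000: Alma and Bertrand each take $135,000.

Alma receives 1/7 of the estate.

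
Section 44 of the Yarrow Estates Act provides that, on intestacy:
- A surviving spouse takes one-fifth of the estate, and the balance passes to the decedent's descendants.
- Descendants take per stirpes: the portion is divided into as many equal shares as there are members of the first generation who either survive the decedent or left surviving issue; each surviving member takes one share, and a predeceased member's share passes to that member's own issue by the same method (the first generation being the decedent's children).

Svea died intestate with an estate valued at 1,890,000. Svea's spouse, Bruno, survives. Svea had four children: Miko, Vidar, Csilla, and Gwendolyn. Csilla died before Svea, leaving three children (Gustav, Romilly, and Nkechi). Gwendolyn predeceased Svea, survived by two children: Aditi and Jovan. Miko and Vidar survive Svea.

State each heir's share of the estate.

Bruno: 378,000; Miko: 378,000; Vidar: 378,000; Gustav: 126,000; Romilly: 126,000; Nkechi: 126,000; Aditi: 189,000; Jovan: 189,000

Bruno takes one-fifth of 1,890,000 = 378,000. The remaining 1,512,000 passes to the descendants.
The descendants' portion (1,512,000) is divided into 4 shares of 378,000: Miko and Vidar each take 378,000; Csilla's 378,000 share passes to Csilla's issue; Gwendolyn's 378,000 share passes to Gwendolyn's issue.
Csilla's share (378,000) is divided into 3 shares of 126,000: Gustav, Romilly, and Nkechi each take 126,000.
Gwendolyn's share (378,000) is divided into 2 shares of 189,000: Aditi and Jovan each take 189,000.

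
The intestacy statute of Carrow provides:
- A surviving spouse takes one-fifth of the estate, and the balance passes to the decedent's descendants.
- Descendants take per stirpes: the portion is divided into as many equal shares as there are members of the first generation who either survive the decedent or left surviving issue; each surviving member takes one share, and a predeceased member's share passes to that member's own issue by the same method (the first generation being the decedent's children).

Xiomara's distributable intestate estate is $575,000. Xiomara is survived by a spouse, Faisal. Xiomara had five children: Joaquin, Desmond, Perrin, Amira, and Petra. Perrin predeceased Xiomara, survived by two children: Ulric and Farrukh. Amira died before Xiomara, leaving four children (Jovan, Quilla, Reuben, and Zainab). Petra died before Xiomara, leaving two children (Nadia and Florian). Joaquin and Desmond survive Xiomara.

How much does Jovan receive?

Jovan receives $23,000.

Faisal takes one-fifth of $575,000 = $115,000. The remaining $460,000 passes to the descendants.
The descendants' portion ($460,000) is divided into 5 shares of $92,000: Joaquin and Desmond each take $92,000; Perrin's $92,000 share passes to Perrin's issue; Amira's $92,000 share passes to Amira's issue; Petra's $92,000 share passes to Petra's issue.
Perrin's share ($92,000) is divided into 2 shares of $46,000: Ulric and Farrukh each take $46,000.
Amira's share ($92,000) is divided into 4 shares of $23,000: Jovan, Quilla, Reuben, and Zainab each take $23,000.
Petra's share ($92,000) is divided into 2 shares of $46,000: Nadia and Florian each take $46,000.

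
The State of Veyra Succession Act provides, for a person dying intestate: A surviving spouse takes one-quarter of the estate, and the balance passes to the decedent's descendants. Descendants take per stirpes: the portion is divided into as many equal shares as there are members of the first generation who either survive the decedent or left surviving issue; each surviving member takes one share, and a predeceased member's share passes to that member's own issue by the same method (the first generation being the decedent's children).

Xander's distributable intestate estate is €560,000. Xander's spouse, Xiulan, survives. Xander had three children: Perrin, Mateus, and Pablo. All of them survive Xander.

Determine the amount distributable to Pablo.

Xiulan takes one-quarter of €560,000 = €140,000. The remaining €420,000 passes to the descendants.
The descendants' portion (€420,000) is divided into 3 shares of €140,000: Perrin, Mateus, and Pablo each take €140,000.

Pablo receives €140,000.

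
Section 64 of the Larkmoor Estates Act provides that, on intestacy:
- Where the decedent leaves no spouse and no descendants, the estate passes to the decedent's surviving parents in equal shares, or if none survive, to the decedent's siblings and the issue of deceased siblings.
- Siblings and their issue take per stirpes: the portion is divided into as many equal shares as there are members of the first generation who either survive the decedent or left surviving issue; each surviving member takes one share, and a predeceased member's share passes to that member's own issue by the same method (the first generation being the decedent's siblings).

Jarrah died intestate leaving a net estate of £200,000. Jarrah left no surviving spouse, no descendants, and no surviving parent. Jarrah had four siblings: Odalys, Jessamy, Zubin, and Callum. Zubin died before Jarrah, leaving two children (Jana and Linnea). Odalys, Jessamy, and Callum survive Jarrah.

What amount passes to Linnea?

Linnea receives £25,000.

The entire £200,000 passes to the siblings and their issue.
That amount (£200,000) is divided into 4 shares of £50,000: Odalys, Jessamy, and Callum each take £50,000; Zubin's £50,000 share passes to Zubin's issue.
Zubin's share (£50,000) is divided into 2 shares of £25,000: Jana and Linnea each take £25,000.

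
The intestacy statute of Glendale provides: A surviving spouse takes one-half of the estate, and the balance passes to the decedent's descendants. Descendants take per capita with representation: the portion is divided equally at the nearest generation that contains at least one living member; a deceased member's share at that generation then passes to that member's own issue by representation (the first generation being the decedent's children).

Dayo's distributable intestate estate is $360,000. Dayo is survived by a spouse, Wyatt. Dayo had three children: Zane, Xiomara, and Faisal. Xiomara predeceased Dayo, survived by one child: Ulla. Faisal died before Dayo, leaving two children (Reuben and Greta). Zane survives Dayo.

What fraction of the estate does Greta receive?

Greta receives 1/12 of the estate.

Wyatt takes one-half of $360,000 = $180,000. The remaining $180,000 passes to the descendants.
The descendants' portion ($180,000) is divided into 3 shares of $60,000: Zane takes $60,000; Xiomara's $60,000 share passes to Xiomara's issue; Faisal's $60,000 share passes to Faisal's issue.
Xiomara's share ($60,000) passes entirely to Ulla.
Faisal's share ($60,000) is divided into 2 shares of $30,000: Reuben and Greta each take $30,000.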